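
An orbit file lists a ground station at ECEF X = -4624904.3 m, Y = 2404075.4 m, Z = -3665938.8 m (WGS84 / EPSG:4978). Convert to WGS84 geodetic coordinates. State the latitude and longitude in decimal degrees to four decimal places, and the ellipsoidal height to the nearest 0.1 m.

λ = atan2(Y, X) = 152.53410015°; p = √(X²+Y²) = 5212419.6 m.
Bowring's method on WGS84 (a = 6378137 m, b = 6356752.314 m) gives φ = -35.30029997°, h = 1438.054 m.

lat -35.3003°, lon 152.5341°, h 1438.1 m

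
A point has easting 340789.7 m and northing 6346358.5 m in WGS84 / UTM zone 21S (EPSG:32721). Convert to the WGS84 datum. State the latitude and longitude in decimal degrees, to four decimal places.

lat -33.0096°, lon -58.7044°

Zone 21S: λ₀ = -57°, k₀ = 0.9996, false easting 500000 m, false northing 10000000 m.
Meridian distance M = (N − FN)/k₀ = -3655103.5 m.
Inverse transverse Mercator on WGS84 gives φ = -33.00960004°, λ = -58.70439977°.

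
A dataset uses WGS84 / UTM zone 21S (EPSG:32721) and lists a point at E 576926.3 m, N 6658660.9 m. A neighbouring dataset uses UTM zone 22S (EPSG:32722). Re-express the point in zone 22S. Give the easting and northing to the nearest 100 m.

UTM 21S → geographic: φ = -30.20110002°, λ = -56.20080046°.
UTM 22S (λ₀ = -51°) forward: E = -932.681 m, N = 6647474.375 m.

E -900 m, N 6647500 m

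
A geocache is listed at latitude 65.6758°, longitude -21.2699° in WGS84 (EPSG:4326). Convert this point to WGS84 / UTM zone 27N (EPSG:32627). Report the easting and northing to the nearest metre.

E 487595 m, N 7283801 m

Zone 27 central meridian λ₀ = 6×27 − 183 = -21°; Δλ = -0.2699°.
Transverse Mercator on WGS84 with k₀ = 0.9996 gives E = 487594.887 m, N = 7283801.187 m.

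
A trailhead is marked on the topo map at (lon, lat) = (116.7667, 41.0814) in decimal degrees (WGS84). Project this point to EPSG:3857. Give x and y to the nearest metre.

x 12998410 m, y 5024356 m

Web Mercator is spherical with R = a = 6378137 m.
x = R·λ = 6378137 × 2.037963372 = 12998409.586 m.
y = R·ln tan(π/4 + φ/2) = 6378137 × 0.787746574 = 5024355.569 m.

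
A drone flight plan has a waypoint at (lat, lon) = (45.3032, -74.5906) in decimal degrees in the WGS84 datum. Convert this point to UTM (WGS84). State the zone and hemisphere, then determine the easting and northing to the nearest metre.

Longitude -74.5906° lies in the 6° band [-78°, -72°), giving zone 18; latitude is north of the equator, so 18N.
Zone 18 central meridian λ₀ = 6×18 − 183 = -75°; Δλ = +0.4094°.
Transverse Mercator on WGS84 with k₀ = 0.9996 gives E = 532096.348 m, N = 5016714.488 m.

Zone 18N: E 532096 m, N 5016714 m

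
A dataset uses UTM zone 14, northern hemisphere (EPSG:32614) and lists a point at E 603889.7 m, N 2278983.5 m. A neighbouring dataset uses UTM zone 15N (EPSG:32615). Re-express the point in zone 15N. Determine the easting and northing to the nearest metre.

UTM 14N → geographic: φ = 20.60710028°, λ = -98.00300025°.
UTM 15N (λ₀ = -93°) forward: E = -21806.619 m, N = 2286697.805 m.

E -21807 m, N 2286698 m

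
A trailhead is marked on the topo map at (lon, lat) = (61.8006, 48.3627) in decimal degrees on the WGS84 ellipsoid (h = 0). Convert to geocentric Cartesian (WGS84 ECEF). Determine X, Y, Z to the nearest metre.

X 2006251 m, Y 3741737 m, Z 4743767 m

WGS84: a = 6378137 m, e² = 0.006694380; N(φ) = a/√(1−e²sin²φ) = 6390095.056 m.
X = (N+h)·cosφ·cosλ = 2006251.430 m; Y = (N+h)·cosφ·sinλ = 3741737.191 m; Z = (N(1−e²)+h)·sinφ = 4743767.330 m.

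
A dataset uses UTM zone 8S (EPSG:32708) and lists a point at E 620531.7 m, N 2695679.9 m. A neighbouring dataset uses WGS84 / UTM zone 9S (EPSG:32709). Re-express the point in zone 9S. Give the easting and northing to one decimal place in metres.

E 346566.4 m, N 2694106.7 m

UTM 8S → geographic: φ = -65.83740034°, λ = -132.36050099°.
UTM 9S (λ₀ = -129°) forward: E = 346566.448 m, N = 2694106.651 m.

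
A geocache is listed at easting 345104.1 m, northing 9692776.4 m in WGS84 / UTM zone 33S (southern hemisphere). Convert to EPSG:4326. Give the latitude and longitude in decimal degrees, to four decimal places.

lat -2.7787°, lon 13.6065°

Zone 33S: λ₀ = 15°, k₀ = 0.9996, false easting 500000 m, false northing 10000000 m.
Meridian distance M = (N − FN)/k₀ = -307346.5 m.
Inverse transverse Mercator on WGS84 gives φ = -2.77870014°, λ = 13.60649968°.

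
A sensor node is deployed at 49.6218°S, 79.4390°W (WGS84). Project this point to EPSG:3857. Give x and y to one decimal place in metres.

Web Mercator is spherical with R = a = 6378137 m.
x = R·λ = 6378137 × -1.386472104 = -8843109.029 m.
y = R·ln tan(π/4 + φ/2) = 6378137 × -1.000454219 = -6381034.070 m.

x -8843109.0 m, y -6381034.1 m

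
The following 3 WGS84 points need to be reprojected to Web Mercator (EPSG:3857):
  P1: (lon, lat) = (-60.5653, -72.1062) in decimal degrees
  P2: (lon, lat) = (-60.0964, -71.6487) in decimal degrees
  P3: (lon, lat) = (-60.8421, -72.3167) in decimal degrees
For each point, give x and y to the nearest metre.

P1: x -6742098 m, y -11791551 m; P2: x -6689901 m, y -11627812 m; P3: x -6772912 m, y -11868254 m

Web Mercator: x = R·λ, y = R·ln tan(π/4+φ/2), R = 6378137 m.
P1 (-72.1062°, -60.5653°) → (-6742098.356, -11791551.391) m.
P2 (-71.6487°, -60.0964°) → (-6689900.647, -11627811.650) m.
P3 (-72.3167°, -60.8421°) → (-6772911.591, -11868253.966) m.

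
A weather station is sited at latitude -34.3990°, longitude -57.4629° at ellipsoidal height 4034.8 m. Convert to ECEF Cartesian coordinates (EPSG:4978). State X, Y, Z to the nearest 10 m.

X 2835370 m, Y -4444280 m, Z -3585330 m

WGS84: a = 6378137 m, e² = 0.006694380; N(φ) = a/√(1−e²sin²φ) = 6384961.878 m.
X = (N+h)·cosφ·cosλ = 2835366.274 m; Y = (N+h)·cosφ·sinλ = -4444280.437 m; Z = (N(1−e²)+h)·sinφ = -3585332.327 m.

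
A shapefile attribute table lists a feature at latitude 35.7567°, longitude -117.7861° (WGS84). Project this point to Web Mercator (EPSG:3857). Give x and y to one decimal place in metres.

x -13111888.7 m, y 4267195.1 m

Web Mercator is spherical with R = a = 6378137 m.
x = R·λ = 6378137 × -2.055755258 = -13111888.675 m.
y = R·ln tan(π/4 + φ/2) = 6378137 × 0.669034720 = 4267195.103 m.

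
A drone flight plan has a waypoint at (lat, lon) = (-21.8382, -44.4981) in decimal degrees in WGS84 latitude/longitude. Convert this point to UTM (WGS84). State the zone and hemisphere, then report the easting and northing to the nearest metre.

Longitude -44.4981° lies in the 6° band [-48°, -42°), giving zone 23; latitude is south of the equator, so 23S.
Zone 23 central meridian λ₀ = 6×23 − 183 = -45°; Δλ = +0.5019°.
Transverse Mercator on WGS84 with k₀ = 0.9996 gives E = 551865.587 m, N = 7584997.354 m.

Zone 23S: E 551866 m, N 7584997 m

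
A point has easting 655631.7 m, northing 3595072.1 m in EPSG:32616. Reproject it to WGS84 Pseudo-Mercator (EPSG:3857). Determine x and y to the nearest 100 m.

x -9500400 m, y 3826700 m

Unproject from UTM 16N (λ₀ = -87°) → φ = 32.48200040°, λ = -85.34369974°.
Web Mercator (R = 6378137 m): x = -9500417.197 m, y = 3826748.303 m.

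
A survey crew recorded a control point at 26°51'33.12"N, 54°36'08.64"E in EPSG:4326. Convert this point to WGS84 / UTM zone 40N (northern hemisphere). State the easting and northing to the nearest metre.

E 261785 m, N 2973093 m

Zone 40 central meridian λ₀ = 6×40 − 183 = 57°; Δλ = -2.3976°.
Transverse Mercator on WGS84 with k₀ = 0.9996 gives E = 261784.684 m, N = 2973093.216 m.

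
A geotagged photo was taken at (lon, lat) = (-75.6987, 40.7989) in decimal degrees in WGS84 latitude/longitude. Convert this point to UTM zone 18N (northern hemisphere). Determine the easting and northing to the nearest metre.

E 441060 m, N 4516668 m

Zone 18 central meridian λ₀ = 6×18 − 183 = -75°; Δλ = -0.6987°.
Transverse Mercator on WGS84 with k₀ = 0.9996 gives E = 441059.807 m, N = 4516668.270 m.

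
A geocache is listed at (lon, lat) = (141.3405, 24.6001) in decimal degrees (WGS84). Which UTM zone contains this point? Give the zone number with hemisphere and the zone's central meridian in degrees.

UTM zone = ⌊(λ + 180)/6⌋ + 1; 141.3405° ∈ [138°, 144°) → zone 54.
Hemisphere: N (φ ≥ 0).
Central meridian λ₀ = 6×54 − 183 = 141°.

Zone 54N, central meridian 141°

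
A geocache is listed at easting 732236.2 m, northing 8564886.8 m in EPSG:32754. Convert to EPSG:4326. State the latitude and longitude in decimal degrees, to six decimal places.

Zone 54S: λ₀ = 141°, k₀ = 0.9996, false easting 500000 m, false northing 10000000 m.
Meridian distance M = (N − FN)/k₀ = -1435687.5 m.
Inverse transverse Mercator on WGS84 gives φ = -12.97290001°, λ = 143.14089997°.

lat -12.972900°, lon 143.140900°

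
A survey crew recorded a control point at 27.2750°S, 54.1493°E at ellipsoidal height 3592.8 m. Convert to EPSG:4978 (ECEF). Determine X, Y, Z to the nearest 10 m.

X 3324400 m, Y 4600800 m, Z -2906980 m

WGS84: a = 6378137 m, e² = 0.006694380; N(φ) = a/√(1−e²sin²φ) = 6382625.071 m.
X = (N+h)·cosφ·cosλ = 3324397.961 m; Y = (N+h)·cosφ·sinλ = 4600804.934 m; Z = (N(1−e²)+h)·sinφ = -2906979.079 m.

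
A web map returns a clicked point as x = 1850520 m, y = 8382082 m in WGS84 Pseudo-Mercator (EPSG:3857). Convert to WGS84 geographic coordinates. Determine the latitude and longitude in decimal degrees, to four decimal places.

R = 6378137 m. λ = x/R = 16.62350400°.
φ = 2·arctan(exp(y/R)) − 90° = 2·arctan(3.72173) − 90° = 59.92060211°.

lat 59.9206°, lon 16.6235°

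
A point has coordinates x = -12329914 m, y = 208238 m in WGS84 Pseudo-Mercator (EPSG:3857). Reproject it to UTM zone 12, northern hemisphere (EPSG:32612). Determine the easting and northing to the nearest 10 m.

E 526520 m, N 206730 m

Web Mercator inverse (R = 6378137 m) → φ = 1.87030154°, λ = -110.76150198°.
UTM 12N forward: E = 526524.892 m, N = 206727.054 m.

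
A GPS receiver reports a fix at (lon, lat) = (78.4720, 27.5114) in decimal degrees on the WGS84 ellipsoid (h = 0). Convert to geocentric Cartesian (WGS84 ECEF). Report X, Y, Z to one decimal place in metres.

X 1131319.7 m, Y 5546737.9 m, Z 2928590.7 m

WGS84: a = 6378137 m, e² = 0.006694380; N(φ) = a/√(1−e²sin²φ) = 6382697.189 m.
X = (N+h)·cosφ·cosλ = 1131319.709 m; Y = (N+h)·cosφ·sinλ = 5546737.895 m; Z = (N(1−e²)+h)·sinφ = 2928590.749 m.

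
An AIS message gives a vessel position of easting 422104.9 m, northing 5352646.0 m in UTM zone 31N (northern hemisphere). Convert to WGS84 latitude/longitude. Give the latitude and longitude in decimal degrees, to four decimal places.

lat 48.3222°, lon 1.9492°

Zone 31N: λ₀ = 3°, k₀ = 0.9996, false easting 500000 m.
Meridian distance M = (N − FN)/k₀ = 5354787.9 m.
Inverse transverse Mercator on WGS84 gives φ = 48.32220039°, λ = 1.94920040°.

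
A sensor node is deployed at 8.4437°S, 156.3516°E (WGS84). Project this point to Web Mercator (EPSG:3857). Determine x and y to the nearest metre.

x 17404980 m, y -943369 m

Web Mercator is spherical with R = a = 6378137 m.
x = R·λ = 6378137 × 2.728850211 = 17404980.497 m.
y = R·ln tan(π/4 + φ/2) = 6378137 × -0.147906713 = -943369.278 m.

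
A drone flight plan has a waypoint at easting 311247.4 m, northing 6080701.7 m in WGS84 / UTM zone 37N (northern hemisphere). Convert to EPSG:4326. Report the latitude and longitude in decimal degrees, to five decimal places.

lat 54.83780°, lon 36.06070°

Zone 37N: λ₀ = 39°, k₀ = 0.9996, false easting 500000 m.
Meridian distance M = (N − FN)/k₀ = 6083135.0 m.
Inverse transverse Mercator on WGS84 gives φ = 54.83779960°, λ = 36.06069974°.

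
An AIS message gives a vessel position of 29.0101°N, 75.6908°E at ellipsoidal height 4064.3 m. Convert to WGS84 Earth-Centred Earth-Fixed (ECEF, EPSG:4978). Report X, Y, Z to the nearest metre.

X 1380568 m, Y 5412555 m, Z 3076851 m

WGS84: a = 6378137 m, e² = 0.006694380; N(φ) = a/√(1−e²sin²φ) = 6383163.967 m.
X = (N+h)·cosφ·cosλ = 1380568.491 m; Y = (N+h)·cosφ·sinλ = 5412554.690 m; Z = (N(1−e²)+h)·sinφ = 3076851.277 m.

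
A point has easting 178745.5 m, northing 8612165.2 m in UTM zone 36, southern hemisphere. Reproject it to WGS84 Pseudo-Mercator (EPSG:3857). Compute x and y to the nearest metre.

Unproject from UTM 36S (λ₀ = 33°) → φ = -12.53789964°, λ = 30.04409967°.
Web Mercator (R = 6378137 m): x = 3344493.876 m, y = -1406986.911 m.

x 3344494 m, y -1406987 m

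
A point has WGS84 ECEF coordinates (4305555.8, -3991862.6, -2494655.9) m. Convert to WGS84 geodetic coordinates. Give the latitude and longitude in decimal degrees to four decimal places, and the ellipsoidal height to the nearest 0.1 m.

λ = atan2(Y, X) = -42.83489999°; p = √(X²+Y²) = 5871352.3 m.
Bowring's method on WGS84 (a = 6378137 m, b = 6356752.314 m) gives φ = -23.15869998°, h = 4495.533 m.

lat -23.1587°, lon -42.8349°, h 4495.5 m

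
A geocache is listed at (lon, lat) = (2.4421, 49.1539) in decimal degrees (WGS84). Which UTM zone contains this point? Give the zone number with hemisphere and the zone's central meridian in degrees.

UTM zone = ⌊(λ + 180)/6⌋ + 1; 2.4421° ∈ [0°, 6°) → zone 31.
Hemisphere: N (φ ≥ 0).
Central meridian λ₀ = 6×31 − 183 = 3°.

Zone 31N, central meridian 3°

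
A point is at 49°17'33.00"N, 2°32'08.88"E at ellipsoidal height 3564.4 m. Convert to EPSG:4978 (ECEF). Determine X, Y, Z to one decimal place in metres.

WGS84: a = 6378137 m, e² = 0.006694380; N(φ) = a/√(1−e²sin²φ) = 6390440.366 m.
X = (N+h)·cosφ·cosλ = 4166071.272 m; Y = (N+h)·cosφ·sinλ = 184502.711 m; Z = (N(1−e²)+h)·sinφ = 4814539.366 m.

X 4166071.3 m, Y 184502.7 m, Z 4814539.4 m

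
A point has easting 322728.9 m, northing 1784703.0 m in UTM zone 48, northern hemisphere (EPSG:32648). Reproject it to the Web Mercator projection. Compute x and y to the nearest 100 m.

Unproject from UTM 48N (λ₀ = 105°) → φ = 16.13610011°, λ = 103.34220019°.
Web Mercator (R = 6378137 m): x = 11504001.103 m, y = 1820489.306 m.

x 11504000 m, y 1820500 m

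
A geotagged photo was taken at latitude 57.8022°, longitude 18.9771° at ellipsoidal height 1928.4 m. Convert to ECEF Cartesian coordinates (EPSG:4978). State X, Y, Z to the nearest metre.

WGS84: a = 6378137 m, e² = 0.006694380; N(φ) = a/√(1−e²sin²φ) = 6393479.604 m.
X = (N+h)·cosφ·cosλ = 3222537.314 m; Y = (N+h)·cosφ·sinλ = 1108168.090 m; Z = (N(1−e²)+h)·sinφ = 5375663.134 m.

X 3222537 m, Y 1108168 m, Z 5375663 m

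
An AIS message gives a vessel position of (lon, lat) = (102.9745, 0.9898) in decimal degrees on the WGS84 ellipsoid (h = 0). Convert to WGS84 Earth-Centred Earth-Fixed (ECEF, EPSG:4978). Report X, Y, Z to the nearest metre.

X -1431790 m, Y 6214383 m, Z 109441 m

WGS84: a = 6378137 m, e² = 0.006694380; N(φ) = a/√(1−e²sin²φ) = 6378143.371 m.
X = (N+h)·cosφ·cosλ = -1431790.364 m; Y = (N+h)·cosφ·sinλ = 6214382.501 m; Z = (N(1−e²)+h)·sinφ = 109441.084 m.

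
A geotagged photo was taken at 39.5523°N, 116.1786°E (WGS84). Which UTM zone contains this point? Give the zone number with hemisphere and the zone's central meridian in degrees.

Zone 50N, central meridian 117°

UTM zone = ⌊(λ + 180)/6⌋ + 1; 116.1786° ∈ [114°, 120°) → zone 50.
Hemisphere: N (φ ≥ 0).
Central meridian λ₀ = 6×50 − 183 = 117°.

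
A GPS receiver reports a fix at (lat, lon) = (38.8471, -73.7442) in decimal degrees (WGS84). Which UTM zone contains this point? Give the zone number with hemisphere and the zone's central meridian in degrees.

UTM zone = ⌊(λ + 180)/6⌋ + 1; -73.7442° ∈ [-78°, -72°) → zone 18.
Hemisphere: N (φ ≥ 0).
Central meridian λ₀ = 6×18 − 183 = -75°.

Zone 18N, central meridian -75°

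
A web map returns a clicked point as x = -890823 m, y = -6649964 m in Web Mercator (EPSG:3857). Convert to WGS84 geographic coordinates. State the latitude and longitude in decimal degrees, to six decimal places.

lat -51.161798°, lon -8.002399°

R = 6378137 m. λ = x/R = -8.00239916°.
φ = 2·arctan(exp(y/R)) − 90° = 2·arctan(0.35253) − 90° = -51.16179815°.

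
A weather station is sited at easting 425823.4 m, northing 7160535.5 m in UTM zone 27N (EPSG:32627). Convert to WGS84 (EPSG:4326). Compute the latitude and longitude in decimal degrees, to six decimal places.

lat 64.561900°, lon -22.547800°

Zone 27N: λ₀ = -21°, k₀ = 0.9996, false easting 500000 m.
Meridian distance M = (N − FN)/k₀ = 7163400.9 m.
Inverse transverse Mercator on WGS84 gives φ = 64.56189993°, λ = -22.54779978°.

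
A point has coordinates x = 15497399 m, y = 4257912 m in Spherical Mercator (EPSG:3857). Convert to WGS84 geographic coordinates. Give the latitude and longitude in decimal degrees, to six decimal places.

lat 35.688999°, lon 139.215504°

R = 6378137 m. λ = x/R = 139.21550386°.
φ = 2·arctan(exp(y/R)) − 90° = 2·arctan(1.94951) − 90° = 35.68899853°.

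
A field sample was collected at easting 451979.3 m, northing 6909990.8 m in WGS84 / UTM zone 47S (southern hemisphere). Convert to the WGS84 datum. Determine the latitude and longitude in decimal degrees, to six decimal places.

lat -27.934200°, lon 98.511900°

Zone 47S: λ₀ = 99°, k₀ = 0.9996, false easting 500000 m, false northing 10000000 m.
Meridian distance M = (N − FN)/k₀ = -3091245.7 m.
Inverse transverse Mercator on WGS84 gives φ = -27.93419979°, λ = 98.51189972°.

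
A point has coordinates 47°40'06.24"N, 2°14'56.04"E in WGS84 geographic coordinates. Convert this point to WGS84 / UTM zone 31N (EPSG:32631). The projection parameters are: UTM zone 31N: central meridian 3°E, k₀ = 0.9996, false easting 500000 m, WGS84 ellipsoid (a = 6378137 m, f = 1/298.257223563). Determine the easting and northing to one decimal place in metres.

E 443613.4 m, N 5279718.6 m

Zone 31 central meridian λ₀ = 6×31 − 183 = 3°; Δλ = -0.7511°.
Transverse Mercator on WGS84 with k₀ = 0.9996 gives E = 443613.362 m, N = 5279718.562 m.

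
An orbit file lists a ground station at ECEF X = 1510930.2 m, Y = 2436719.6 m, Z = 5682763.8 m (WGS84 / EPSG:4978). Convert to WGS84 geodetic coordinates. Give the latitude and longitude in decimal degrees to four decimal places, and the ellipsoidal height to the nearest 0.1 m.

λ = atan2(Y, X) = 58.19830097°; p = √(X²+Y²) = 2867143.6 m.
Bowring's method on WGS84 (a = 6378137 m, b = 6356752.314 m) gives φ = 63.38189981°, h = 4011.802 m.

lat 63.3819°, lon 58.1983°, h 4011.8 m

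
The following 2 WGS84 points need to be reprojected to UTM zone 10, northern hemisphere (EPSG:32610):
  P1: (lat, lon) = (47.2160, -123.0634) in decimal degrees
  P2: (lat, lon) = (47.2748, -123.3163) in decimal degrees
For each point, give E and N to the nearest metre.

P1: E 495199 m, N 5229170 m; P2: E 476077 m, N 5235751 m

UTM zone 10N: λ₀ = -123°, k₀ = 0.9996.
P1 (47.2160°, -123.0634°) → (495199.438, 5229169.811) m.
P2 (47.2748°, -123.3163°) → (476076.691, 5235750.883) m.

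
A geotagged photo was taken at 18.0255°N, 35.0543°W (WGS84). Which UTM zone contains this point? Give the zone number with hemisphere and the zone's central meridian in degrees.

UTM zone = ⌊(λ + 180)/6⌋ + 1; -35.0543° ∈ [-36°, -30°) → zone 25.
Hemisphere: N (φ ≥ 0).
Central meridian λ₀ = 6×25 − 183 = -33°.

Zone 25N, central meridian -33°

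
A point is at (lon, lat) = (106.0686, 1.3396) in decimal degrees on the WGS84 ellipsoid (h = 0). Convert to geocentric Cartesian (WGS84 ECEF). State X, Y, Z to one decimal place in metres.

WGS84: a = 6378137 m, e² = 0.006694380; N(φ) = a/√(1−e²sin²φ) = 6378148.668 m.
X = (N+h)·cosφ·cosλ = -1764912.977 m; Y = (N+h)·cosφ·sinλ = 6127285.593 m; Z = (N(1−e²)+h)·sinφ = 148112.076 m.

X -1764913.0 m, Y 6127285.6 m, Z 148112.1 m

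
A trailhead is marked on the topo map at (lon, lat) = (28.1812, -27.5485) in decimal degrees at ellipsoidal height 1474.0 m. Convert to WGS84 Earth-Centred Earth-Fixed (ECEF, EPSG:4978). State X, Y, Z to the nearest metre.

WGS84: a = 6378137 m, e² = 0.006694380; N(φ) = a/√(1−e²sin²φ) = 6382708.546 m.
X = (N+h)·cosφ·cosλ = 4989356.080 m; Y = (N+h)·cosφ·sinλ = 2673161.831 m; Z = (N(1−e²)+h)·sinφ = -2932918.090 m.

X 4989356 m, Y 2673162 m, Z -2932918 m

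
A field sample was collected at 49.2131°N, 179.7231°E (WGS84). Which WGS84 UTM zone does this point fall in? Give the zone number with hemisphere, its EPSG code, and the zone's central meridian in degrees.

Zone 60N (EPSG:32660), central meridian 177°

UTM zone = ⌊(λ + 180)/6⌋ + 1; 179.7231° ∈ [174°, 180°) → zone 60.
Hemisphere: N (φ ≥ 0).
Central meridian λ₀ = 6×60 − 183 = 177°.
EPSG code: 32660.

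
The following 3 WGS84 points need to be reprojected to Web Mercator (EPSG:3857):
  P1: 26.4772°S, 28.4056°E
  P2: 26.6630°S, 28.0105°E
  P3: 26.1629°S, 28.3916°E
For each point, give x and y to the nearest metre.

P1: x 3162097 m, y -3058305 m; P2: x 3118115 m, y -3081431 m; P3: x 3160538 m, y -3019271 m

Web Mercator: x = R·λ, y = R·ln tan(π/4+φ/2), R = 6378137 m.
P1 (-26.4772°, 28.4056°) → (3162096.928, -3058305.264) m.
P2 (-26.6630°, 28.0105°) → (3118114.597, -3081430.775) m.
P3 (-26.1629°, 28.3916°) → (3160538.455, -3019270.835) m.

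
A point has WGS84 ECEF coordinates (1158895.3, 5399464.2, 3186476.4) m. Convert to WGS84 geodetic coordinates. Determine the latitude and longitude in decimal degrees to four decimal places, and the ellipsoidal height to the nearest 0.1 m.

λ = atan2(Y, X) = 77.88629998°; p = √(X²+Y²) = 5522431.7 m.
Bowring's method on WGS84 (a = 6378137 m, b = 6356752.314 m) gives φ = 30.15200000°, h = 3029.154 m.

lat 30.1520°, lon 77.8863°, h 3029.2 m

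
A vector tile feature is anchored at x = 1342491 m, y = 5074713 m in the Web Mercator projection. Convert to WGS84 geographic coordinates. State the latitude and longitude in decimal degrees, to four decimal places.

R = 6378137 m. λ = x/R = 12.05980184°.
φ = 2·arctan(exp(y/R)) − 90° = 2·arctan(2.21586) − 90° = 41.42149983°.

lat 41.4215°, lon 12.0598°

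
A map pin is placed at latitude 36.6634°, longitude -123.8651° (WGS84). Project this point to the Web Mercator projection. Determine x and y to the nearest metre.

x -13788600 m, y 4392292 m

Web Mercator is spherical with R = a = 6378137 m.
x = R·λ = 6378137 × -2.161853823 = -13788599.859 m.
y = R·ln tan(π/4 + φ/2) = 6378137 × 0.688648169 = 4392292.366 m.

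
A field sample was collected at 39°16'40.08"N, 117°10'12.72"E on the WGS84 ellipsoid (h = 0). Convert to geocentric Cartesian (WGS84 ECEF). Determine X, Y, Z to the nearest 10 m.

X -2257540 m, Y 4398330 m, Z 4016240 m

WGS84: a = 6378137 m, e² = 0.006694380; N(φ) = a/√(1−e²sin²φ) = 6386710.690 m.
X = (N+h)·cosφ·cosλ = -2257541.106 m; Y = (N+h)·cosφ·sinλ = 4398325.274 m; Z = (N(1−e²)+h)·sinφ = 4016237.709 m.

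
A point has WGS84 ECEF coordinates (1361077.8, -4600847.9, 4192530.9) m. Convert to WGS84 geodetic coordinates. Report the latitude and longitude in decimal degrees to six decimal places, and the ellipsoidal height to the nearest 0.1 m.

lat 41.338200°, lon -73.520100°, h 2776.7 m

λ = atan2(Y, X) = -73.52009967°; p = √(X²+Y²) = 4797951.0 m.
Bowring's method on WGS84 (a = 6378137 m, b = 6356752.314 m) gives φ = 41.33820018°, h = 2776.722 m.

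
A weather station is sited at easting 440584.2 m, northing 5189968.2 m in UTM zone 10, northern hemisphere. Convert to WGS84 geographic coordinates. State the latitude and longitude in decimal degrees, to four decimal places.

lat 46.8606°, lon -123.7795°

Zone 10N: λ₀ = -123°, k₀ = 0.9996, false easting 500000 m.
Meridian distance M = (N − FN)/k₀ = 5192045.0 m.
Inverse transverse Mercator on WGS84 gives φ = 46.86059988°, λ = -123.77950029°.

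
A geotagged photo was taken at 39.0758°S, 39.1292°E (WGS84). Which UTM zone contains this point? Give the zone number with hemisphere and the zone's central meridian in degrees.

UTM zone = ⌊(λ + 180)/6⌋ + 1; 39.1292° ∈ [36°, 42°) → zone 37.
Hemisphere: S (φ < 0).
Central meridian λ₀ = 6×37 − 183 = 39°.

Zone 37S, central meridian 39°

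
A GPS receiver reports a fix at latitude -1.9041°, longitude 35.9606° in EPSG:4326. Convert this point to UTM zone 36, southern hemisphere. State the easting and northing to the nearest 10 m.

E 829410 m, N 9789260 m

Zone 36 central meridian λ₀ = 6×36 − 183 = 33°; Δλ = +2.9606°.
Transverse Mercator on WGS84 with k₀ = 0.9996 gives E = 829407.251 m, N = 9789255.990 m.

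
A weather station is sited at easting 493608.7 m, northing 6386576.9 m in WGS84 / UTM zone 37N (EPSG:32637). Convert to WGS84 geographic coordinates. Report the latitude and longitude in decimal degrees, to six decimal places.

lat 57.621500°, lon 38.893000°

Zone 37N: λ₀ = 39°, k₀ = 0.9996, false easting 500000 m.
Meridian distance M = (N − FN)/k₀ = 6389132.6 m.
Inverse transverse Mercator on WGS84 gives φ = 57.62150012°, λ = 38.89299969°.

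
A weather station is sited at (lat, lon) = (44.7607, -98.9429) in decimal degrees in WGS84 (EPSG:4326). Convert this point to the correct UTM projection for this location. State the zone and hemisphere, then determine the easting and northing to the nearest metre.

Longitude -98.9429° lies in the 6° band [-102°, -96°), giving zone 14; latitude is north of the equator, so 14N.
Zone 14 central meridian λ₀ = 6×14 − 183 = -99°; Δλ = +0.0571°.
Transverse Mercator on WGS84 with k₀ = 0.9996 gives E = 504519.047 m, N = 4956369.348 m.

Zone 14N: E 504519 m, N 4956369 m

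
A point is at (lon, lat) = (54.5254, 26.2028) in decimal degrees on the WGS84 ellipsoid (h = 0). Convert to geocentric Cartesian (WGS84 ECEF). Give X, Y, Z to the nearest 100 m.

X 3323300 m, Y 4663500 m, Z 2799200 m

WGS84: a = 6378137 m, e² = 0.006694380; N(φ) = a/√(1−e²sin²φ) = 6382303.379 m.
X = (N+h)·cosφ·cosλ = 3323292.085 m; Y = (N+h)·cosφ·sinλ = 4663455.282 m; Z = (N(1−e²)+h)·sinφ = 2799238.686 m.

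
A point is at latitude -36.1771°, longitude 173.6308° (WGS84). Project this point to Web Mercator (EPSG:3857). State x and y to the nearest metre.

x 19328492 m, y -4325018 m

Web Mercator is spherical with R = a = 6378137 m.
x = R·λ = 6378137 × 3.030429143 = 19328492.242 m.
y = R·ln tan(π/4 + φ/2) = 6378137 × -0.678100439 = -4325017.502 m.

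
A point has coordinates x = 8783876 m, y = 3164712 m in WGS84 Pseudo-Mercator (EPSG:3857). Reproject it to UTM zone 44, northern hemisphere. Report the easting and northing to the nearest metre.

Web Mercator inverse (R = 6378137 m) → φ = 27.32960311°, λ = 78.90690065°.
UTM 44N forward: E = 292914.808 m, N = 3024679.788 m.

E 292915 m, N 3024680 m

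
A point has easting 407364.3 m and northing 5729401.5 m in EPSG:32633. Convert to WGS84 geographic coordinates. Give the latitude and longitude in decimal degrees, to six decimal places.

lat 51.707900°, lon 13.659300°

Zone 33N: λ₀ = 15°, k₀ = 0.9996, false easting 500000 m.
Meridian distance M = (N − FN)/k₀ = 5731694.2 m.
Inverse transverse Mercator on WGS84 gives φ = 51.70789956°, λ = 13.65929967°.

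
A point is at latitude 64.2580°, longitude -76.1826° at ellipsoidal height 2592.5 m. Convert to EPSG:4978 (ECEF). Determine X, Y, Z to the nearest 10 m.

WGS84: a = 6378137 m, e² = 0.006694380; N(φ) = a/√(1−e²sin²φ) = 6395529.617 m.
X = (N+h)·cosφ·cosλ = 663663.229 m; Y = (N+h)·cosφ·sinλ = -2698414.821 m; Z = (N(1−e²)+h)·sinφ = 5724600.193 m.

X 663660 m, Y -2698410 m, Z 5724600 m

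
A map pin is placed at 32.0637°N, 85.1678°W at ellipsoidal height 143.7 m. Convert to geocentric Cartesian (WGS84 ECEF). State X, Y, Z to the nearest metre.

WGS84: a = 6378137 m, e² = 0.006694380; N(φ) = a/√(1−e²sin²φ) = 6384161.932 m.
X = (N+h)·cosφ·cosλ = 455763.319 m; Y = (N+h)·cosφ·sinλ = -5391203.134 m; Z = (N(1−e²)+h)·sinφ = 3366495.846 m.

X 455763 m, Y -5391203 m, Z 3366496 m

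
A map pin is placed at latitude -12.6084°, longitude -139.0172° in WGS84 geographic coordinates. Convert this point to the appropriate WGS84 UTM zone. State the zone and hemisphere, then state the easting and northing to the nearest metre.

Zone 7S: E 715389 m, N 8605355 m

Longitude -139.0172° lies in the 6° band [-144°, -138°), giving zone 7; latitude is south of the equator, so 7S.
Zone 7 central meridian λ₀ = 6×7 − 183 = -141°; Δλ = +1.9828°.
Transverse Mercator on WGS84 with k₀ = 0.9996 gives E = 715388.818 m, N = 8605355.428 m.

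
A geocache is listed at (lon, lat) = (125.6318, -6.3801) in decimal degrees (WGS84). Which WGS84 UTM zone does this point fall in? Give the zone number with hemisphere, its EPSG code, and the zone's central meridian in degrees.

Zone 51S (EPSG:32751), central meridian 123°

UTM zone = ⌊(λ + 180)/6⌋ + 1; 125.6318° ∈ [120°, 126°) → zone 51.
Hemisphere: S (φ < 0).
Central meridian λ₀ = 6×51 − 183 = 123°.
EPSG code: 32751.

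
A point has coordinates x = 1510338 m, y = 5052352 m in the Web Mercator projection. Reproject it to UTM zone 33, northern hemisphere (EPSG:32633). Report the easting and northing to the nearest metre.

E 380025 m, N 4569797 m

Web Mercator inverse (R = 6378137 m) → φ = 41.27069852°, λ = 13.56759710°.
UTM 33N forward: E = 380025.293 m, N = 4569797.207 m.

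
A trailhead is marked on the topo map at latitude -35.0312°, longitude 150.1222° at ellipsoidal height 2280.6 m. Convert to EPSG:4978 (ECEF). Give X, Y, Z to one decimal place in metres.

X -4535147.0 m, Y 2605487.5 m, Z -3642010.9 m

WGS84: a = 6378137 m, e² = 0.006694380; N(φ) = a/√(1−e²sin²φ) = 6385183.138 m.
X = (N+h)·cosφ·cosλ = -4535147.012 m; Y = (N+h)·cosφ·sinλ = 2605487.488 m; Z = (N(1−e²)+h)·sinφ = -3642010.860 m.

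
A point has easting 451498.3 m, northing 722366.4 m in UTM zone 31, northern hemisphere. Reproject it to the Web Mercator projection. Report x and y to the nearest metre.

x 285123 m, y 729055 m

Unproject from UTM 31N (λ₀ = 3°) → φ = 6.53500039°, λ = 2.56130010°.
Web Mercator (R = 6378137 m): x = 285122.622 m, y = 729055.355 m.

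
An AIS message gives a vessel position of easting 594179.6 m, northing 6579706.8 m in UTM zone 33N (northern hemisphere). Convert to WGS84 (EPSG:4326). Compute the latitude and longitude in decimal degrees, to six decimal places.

lat 59.345600°, lon 16.656000°

Zone 33N: λ₀ = 15°, k₀ = 0.9996, false easting 500000 m.
Meridian distance M = (N − FN)/k₀ = 6582339.7 m.
Inverse transverse Mercator on WGS84 gives φ = 59.34560037°, λ = 16.65600005°.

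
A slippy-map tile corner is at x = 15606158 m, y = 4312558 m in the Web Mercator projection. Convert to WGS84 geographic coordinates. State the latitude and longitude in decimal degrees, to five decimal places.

lat 36.08670°, lon 140.19250°

R = 6378137 m. λ = x/R = 140.19250258°.
φ = 2·arctan(exp(y/R)) − 90° = 2·arctan(1.96629) − 90° = 36.08670199°.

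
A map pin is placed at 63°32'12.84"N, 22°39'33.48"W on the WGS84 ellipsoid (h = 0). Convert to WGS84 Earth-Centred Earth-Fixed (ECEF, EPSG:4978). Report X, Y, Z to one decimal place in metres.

X 2629911.9 m, Y -1097921.6 m, Z 5686897.4 m

WGS84: a = 6378137 m, e² = 0.006694380; N(φ) = a/√(1−e²sin²φ) = 6395315.572 m.
X = (N+h)·cosφ·cosλ = 2629911.925 m; Y = (N+h)·cosφ·sinλ = -1097921.591 m; Z = (N(1−e²)+h)·sinφ = 5686897.424 m.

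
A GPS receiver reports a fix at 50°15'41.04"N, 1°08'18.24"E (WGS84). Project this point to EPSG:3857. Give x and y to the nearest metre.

x 126726 m, y 6491669 m

Web Mercator is spherical with R = a = 6378137 m.
x = R·λ = 6378137 × 0.019868828 = 126726.108 m.
y = R·ln tan(π/4 + φ/2) = 6378137 × 1.017800243 = 6491669.391 m.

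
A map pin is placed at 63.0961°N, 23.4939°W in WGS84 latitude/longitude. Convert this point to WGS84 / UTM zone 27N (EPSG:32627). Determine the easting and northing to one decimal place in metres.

E 374116.5 m, N 6998740.1 m

Zone 27 central meridian λ₀ = 6×27 − 183 = -21°; Δλ = -2.4939°.
Transverse Mercator on WGS84 with k₀ = 0.9996 gives E = 374116.499 m, N = 6998740.143 m.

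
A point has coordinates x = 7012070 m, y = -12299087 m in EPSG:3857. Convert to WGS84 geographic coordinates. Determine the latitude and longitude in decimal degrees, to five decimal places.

lat -73.45520°, lon 62.99050°

R = 6378137 m. λ = x/R = 62.99049654°.
φ = 2·arctan(exp(y/R)) − 90° = 2·arctan(0.14539) − 90° = -73.45519930°.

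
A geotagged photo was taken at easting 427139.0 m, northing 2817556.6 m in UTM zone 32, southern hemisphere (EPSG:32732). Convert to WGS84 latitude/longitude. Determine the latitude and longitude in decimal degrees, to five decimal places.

Zone 32S: λ₀ = 9°, k₀ = 0.9996, false easting 500000 m, false northing 10000000 m.
Meridian distance M = (N − FN)/k₀ = -7185317.5 m.
Inverse transverse Mercator on WGS84 gives φ = -64.75869973°, λ = 7.46859948°.

lat -64.75870°, lon 7.46860°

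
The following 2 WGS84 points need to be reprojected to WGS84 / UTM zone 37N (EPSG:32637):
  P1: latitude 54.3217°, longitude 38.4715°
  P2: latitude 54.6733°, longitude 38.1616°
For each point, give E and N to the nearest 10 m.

P1: E 465620 m, N 6019440 m; P2: E 445930 m, N 6058760 m

UTM zone 37N: λ₀ = 39°, k₀ = 0.9996.
P1 (54.3217°, 38.4715°) → (465624.871, 6019443.905) m.
P2 (54.6733°, 38.1616°) → (445934.537, 6058760.294) m.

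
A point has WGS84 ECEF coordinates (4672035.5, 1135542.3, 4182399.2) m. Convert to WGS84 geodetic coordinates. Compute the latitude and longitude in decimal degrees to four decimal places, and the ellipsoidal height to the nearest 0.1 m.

lat 41.2097°, lon 13.6609°, h 3685.4 m

λ = atan2(Y, X) = 13.66090030°; p = √(X²+Y²) = 4808052.8 m.
Bowring's method on WGS84 (a = 6378137 m, b = 6356752.314 m) gives φ = 41.20970001°, h = 3685.389 m.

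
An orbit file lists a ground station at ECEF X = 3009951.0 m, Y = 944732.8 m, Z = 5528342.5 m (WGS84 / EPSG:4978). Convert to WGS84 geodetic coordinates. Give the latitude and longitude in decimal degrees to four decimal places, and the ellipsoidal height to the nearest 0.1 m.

λ = atan2(Y, X) = 17.42549936°; p = √(X²+Y²) = 3154730.6 m.
Bowring's method on WGS84 (a = 6378137 m, b = 6356752.314 m) gives φ = 60.45420023°, h = 3145.797 m.

lat 60.4542°, lon 17.4255°, h 3145.8 m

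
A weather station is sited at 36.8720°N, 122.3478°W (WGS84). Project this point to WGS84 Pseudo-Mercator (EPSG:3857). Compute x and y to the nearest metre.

Web Mercator is spherical with R = a = 6378137 m.
x = R·λ = 6378137 × -2.135371943 = -13619694.796 m.
y = R·ln tan(π/4 + φ/2) = 6378137 × 0.693193047 = 4421280.224 m.

x -13619695 m, y 4421280 m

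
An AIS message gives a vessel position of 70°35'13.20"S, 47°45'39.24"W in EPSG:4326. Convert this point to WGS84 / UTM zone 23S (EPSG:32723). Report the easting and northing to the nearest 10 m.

Zone 23 central meridian λ₀ = 6×23 − 183 = -45°; Δλ = -2.7609°.
Transverse Mercator on WGS84 with k₀ = 0.9996 gives E = 397613.513 m, N = 2166336.849 m.

E 397610 m, N 2166340 m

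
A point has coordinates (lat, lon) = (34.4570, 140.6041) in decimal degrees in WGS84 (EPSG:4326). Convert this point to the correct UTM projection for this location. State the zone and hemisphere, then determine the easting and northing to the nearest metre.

Zone 54N: E 463636 m, N 3812900 m

Longitude 140.6041° lies in the 6° band [138°, 144°), giving zone 54; latitude is north of the equator, so 54N.
Zone 54 central meridian λ₀ = 6×54 − 183 = 141°; Δλ = -0.3959°.
Transverse Mercator on WGS84 with k₀ = 0.9996 gives E = 463636.339 m, N = 3812900.203 m.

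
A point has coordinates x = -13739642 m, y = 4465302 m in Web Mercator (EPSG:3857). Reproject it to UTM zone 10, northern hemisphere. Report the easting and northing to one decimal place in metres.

Web Mercator inverse (R = 6378137 m) → φ = 37.18769900°, λ = -123.42530407°.
UTM 10N forward: E = 462251.243 m, N = 4115779.444 m.

E 462251.2 m, N 4115779.4 m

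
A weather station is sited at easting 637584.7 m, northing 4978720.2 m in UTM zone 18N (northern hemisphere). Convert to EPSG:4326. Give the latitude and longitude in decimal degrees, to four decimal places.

Zone 18N: λ₀ = -75°, k₀ = 0.9996, false easting 500000 m.
Meridian distance M = (N − FN)/k₀ = 4980712.5 m.
Inverse transverse Mercator on WGS84 gives φ = 44.94860034°, λ = -73.25589969°.

lat 44.9486°, lon -73.2559°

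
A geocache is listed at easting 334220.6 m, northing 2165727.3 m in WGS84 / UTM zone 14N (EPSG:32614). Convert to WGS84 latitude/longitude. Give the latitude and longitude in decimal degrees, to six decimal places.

lat 19.579600°, lon -100.580500°

Zone 14N: λ₀ = -99°, k₀ = 0.9996, false easting 500000 m.
Meridian distance M = (N − FN)/k₀ = 2166593.9 m.
Inverse transverse Mercator on WGS84 gives φ = 19.57959983°, λ = -100.58049953°.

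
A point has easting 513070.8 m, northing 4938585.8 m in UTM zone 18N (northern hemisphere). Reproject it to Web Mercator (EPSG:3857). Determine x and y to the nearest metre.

Unproject from UTM 18N (λ₀ = -75°) → φ = 44.60050033°, λ = -74.83529959°.
Web Mercator (R = 6378137 m): x = -8330627.444 m, y = 5558846.183 m.

x -8330627 m, y 5558846 m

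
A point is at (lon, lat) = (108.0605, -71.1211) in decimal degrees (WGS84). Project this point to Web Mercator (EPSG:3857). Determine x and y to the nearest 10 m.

x 12029240 m, y -11443810 m

Web Mercator is spherical with R = a = 6378137 m.
x = R·λ = 6378137 × 1.886011516 = 12029239.835 m.
y = R·ln tan(π/4 + φ/2) = 6378137 × -1.794224045 = -11443806.766 m.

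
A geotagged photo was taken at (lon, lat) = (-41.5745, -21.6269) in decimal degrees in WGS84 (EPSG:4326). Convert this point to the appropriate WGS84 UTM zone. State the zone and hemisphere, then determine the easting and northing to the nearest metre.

Zone 24S: E 233503 m, N 7606261 m

Longitude -41.5745° lies in the 6° band [-42°, -36°), giving zone 24; latitude is south of the equator, so 24S.
Zone 24 central meridian λ₀ = 6×24 − 183 = -39°; Δλ = -2.5745°.
Transverse Mercator on WGS84 with k₀ = 0.9996 gives E = 233502.668 m, N = 7606261.324 m.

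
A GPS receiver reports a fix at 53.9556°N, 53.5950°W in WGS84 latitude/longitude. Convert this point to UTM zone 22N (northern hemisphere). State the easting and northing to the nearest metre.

Zone 22 central meridian λ₀ = 6×22 − 183 = -51°; Δλ = -2.5950°.
Transverse Mercator on WGS84 with k₀ = 0.9996 gives E = 329735.854 m, N = 5981700.224 m.

E 329736 m, N 5981700 m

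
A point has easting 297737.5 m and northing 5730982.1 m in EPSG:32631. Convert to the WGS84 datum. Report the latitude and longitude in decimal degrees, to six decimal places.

Zone 31N: λ₀ = 3°, k₀ = 0.9996, false easting 500000 m.
Meridian distance M = (N − FN)/k₀ = 5733275.4 m.
Inverse transverse Mercator on WGS84 gives φ = 51.69329963°, λ = 0.07339987°.

lat 51.693300°, lon 0.073400°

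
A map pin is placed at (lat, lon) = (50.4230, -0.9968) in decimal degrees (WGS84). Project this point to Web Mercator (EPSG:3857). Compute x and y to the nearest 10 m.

Web Mercator is spherical with R = a = 6378137 m.
x = R·λ = 6378137 × -0.017397442 = -110963.268 m.
y = R·ln tan(π/4 + φ/2) = 6378137 × 1.022219628 = 6519856.834 m.

x -110960 m, y 6519860 m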